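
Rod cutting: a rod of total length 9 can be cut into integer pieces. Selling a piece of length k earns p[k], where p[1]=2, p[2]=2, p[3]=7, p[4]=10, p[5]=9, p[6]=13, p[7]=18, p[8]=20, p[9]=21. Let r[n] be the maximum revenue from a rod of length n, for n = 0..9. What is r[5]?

   n    0    1    2    3    4    5    6    7    8    9
r[n]    0    2    4    7   10   12   14   18   20   22

12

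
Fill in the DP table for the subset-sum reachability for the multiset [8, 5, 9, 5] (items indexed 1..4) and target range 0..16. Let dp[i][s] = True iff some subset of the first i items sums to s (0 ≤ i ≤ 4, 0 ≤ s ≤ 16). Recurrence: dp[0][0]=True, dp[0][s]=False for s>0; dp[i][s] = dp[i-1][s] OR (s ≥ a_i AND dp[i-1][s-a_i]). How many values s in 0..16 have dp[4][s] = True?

i\s   0   1   2   3   4   5   6   7   8   9  10  11  12  13  14  15  16
  0   T   F   F   F   F   F   F   F   F   F   F   F   F   F   F   F   F
  1   T   F   F   F   F   F   F   F   T   F   F   F   F   F   F   F   F
  2   T   F   F   F   F   T   F   F   T   F   F   F   F   T   F   F   F
  3   T   F   F   F   F   T   F   F   T   T   F   F   F   T   T   F   F
  4   T   F   F   F   F   T   F   F   T   T   T   F   F   T   T   F   F

7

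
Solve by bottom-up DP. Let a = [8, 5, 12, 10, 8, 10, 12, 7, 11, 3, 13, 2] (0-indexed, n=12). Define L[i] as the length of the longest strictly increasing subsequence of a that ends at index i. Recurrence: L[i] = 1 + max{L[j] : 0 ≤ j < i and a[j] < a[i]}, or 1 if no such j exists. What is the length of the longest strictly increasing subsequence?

   i    0    1    2    3    4    5    6    7    8    9   10   11
a[i]    8    5   12   10    8   10   12    7   11    3   13    2
L[i]    1    1    2    2    2    3    4    2    4    1    5    1

5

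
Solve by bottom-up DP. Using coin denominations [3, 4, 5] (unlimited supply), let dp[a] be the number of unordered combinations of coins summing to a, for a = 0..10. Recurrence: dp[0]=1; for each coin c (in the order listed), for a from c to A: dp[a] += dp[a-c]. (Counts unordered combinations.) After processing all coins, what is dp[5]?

after  coin     0     1     2     3     4     5     6     7     8     9    10
          3     1     0     0     1     0     0     1     0     0     1     0
          4     1     0     0     1     1     0     1     1     1     1     1
          5     1     0     0     1     1     1     1     1     2     2     2

1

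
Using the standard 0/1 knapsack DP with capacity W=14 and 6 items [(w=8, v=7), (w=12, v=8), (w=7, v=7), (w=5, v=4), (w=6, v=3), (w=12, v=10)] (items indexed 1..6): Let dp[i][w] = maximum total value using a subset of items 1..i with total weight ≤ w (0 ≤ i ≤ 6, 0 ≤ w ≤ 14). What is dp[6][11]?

i\w   0   1   2   3   4   5   6   7   8   9  10  11  12  13  14
  0   0   0   0   0   0   0   0   0   0   0   0   0   0   0   0
  1   0   0   0   0   0   0   0   0   7   7   7   7   7   7   7
  2   0   0   0   0   0   0   0   0   7   7   7   7   8   8   8
  3   0   0   0   0   0   0   0   7   7   7   7   7   8   8   8
  4   0   0   0   0   0   4   4   7   7   7   7   7  11  11  11
  5   0   0   0   0   0   4   4   7   7   7   7   7  11  11  11
  6   0   0   0   0   0   4   4   7   7   7   7   7  11  11  11

7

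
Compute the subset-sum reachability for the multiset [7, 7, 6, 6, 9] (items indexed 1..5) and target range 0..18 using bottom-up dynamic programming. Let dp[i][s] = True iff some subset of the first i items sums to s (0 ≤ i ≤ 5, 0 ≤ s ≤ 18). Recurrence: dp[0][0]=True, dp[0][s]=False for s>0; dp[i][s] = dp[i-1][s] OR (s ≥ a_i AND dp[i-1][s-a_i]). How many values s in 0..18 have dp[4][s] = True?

i\s   0   1   2   3   4   5   6   7   8   9  10  11  12  13  14  15  16  17  18
  0   T   F   F   F   F   F   F   F   F   F   F   F   F   F   F   F   F   F   F
  1   T   F   F   F   F   F   F   T   F   F   F   F   F   F   F   F   F   F   F
  2   T   F   F   F   F   F   F   T   F   F   F   F   F   F   T   F   F   F   F
  3   T   F   F   F   F   F   T   T   F   F   F   F   F   T   T   F   F   F   F
  4   T   F   F   F   F   F   T   T   F   F   F   F   T   T   T   F   F   F   F
  5   T   F   F   F   F   F   T   T   F   T   F   F   T   T   T   T   T   F   F

6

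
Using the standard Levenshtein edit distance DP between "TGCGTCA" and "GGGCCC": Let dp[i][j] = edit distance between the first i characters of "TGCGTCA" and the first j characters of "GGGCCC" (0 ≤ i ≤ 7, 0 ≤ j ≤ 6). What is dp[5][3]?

   ''  G  G  G  C  C  C
''  0  1  2  3  4  5  6
 T  1  1  2  3  4  5  6
 G  2  1  1  2  3  4  5
 C  3  2  2  2  2  3  4
 G  4  3  2  2  3  3  4
 T  5  4  3  3  3  4  4
 C  6  5  4  4  3  3  4
 A  7  6  5  5  4  4  4

3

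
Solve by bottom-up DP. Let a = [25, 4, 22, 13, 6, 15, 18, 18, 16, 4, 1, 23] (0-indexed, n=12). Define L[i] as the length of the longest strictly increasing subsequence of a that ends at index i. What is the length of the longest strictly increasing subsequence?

   i    0    1    2    3    4    5    6    7    8    9   10   11
a[i]   25    4   22   13    6   15   18   18   16    4    1   23
L[i]    1    1    2    2    2    3    4    4    4    1    1    5

5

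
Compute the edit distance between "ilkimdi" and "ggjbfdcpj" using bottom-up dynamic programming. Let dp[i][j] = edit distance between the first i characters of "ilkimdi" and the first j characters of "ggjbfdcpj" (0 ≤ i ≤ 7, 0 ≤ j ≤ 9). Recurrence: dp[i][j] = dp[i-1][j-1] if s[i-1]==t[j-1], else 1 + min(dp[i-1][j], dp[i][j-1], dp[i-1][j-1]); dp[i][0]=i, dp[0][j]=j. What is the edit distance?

   ''  g  g  j  b  f  d  c  p  j
''  0  1  2  3  4  5  6  7  8  9
 i  1  1  2  3  4  5  6  7  8  9
 l  2  2  2  3  4  5  6  7  8  9
 k  3  3  3  3  4  5  6  7  8  9
 i  4  4  4  4  4  5  6  7  8  9
 m  5  5  5  5  5  5  6  7  8  9
 d  6  6  6  6  6  6  5  6  7  8
 i  7  7  7  7  7  7  6  6  7  8

8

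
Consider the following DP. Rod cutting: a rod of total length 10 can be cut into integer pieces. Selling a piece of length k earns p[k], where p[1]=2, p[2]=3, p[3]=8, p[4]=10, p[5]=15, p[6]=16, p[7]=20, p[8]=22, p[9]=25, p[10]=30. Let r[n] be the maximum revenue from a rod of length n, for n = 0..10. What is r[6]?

17

   n    0    1    2    3    4    5    6    7    8    9   10
r[n]    0    2    4    8   10   15   17   20   23   25   30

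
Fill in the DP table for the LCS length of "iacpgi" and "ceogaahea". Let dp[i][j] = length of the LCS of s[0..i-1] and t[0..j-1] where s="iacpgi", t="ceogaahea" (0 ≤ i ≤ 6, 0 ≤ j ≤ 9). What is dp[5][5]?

   ''  c  e  o  g  a  a  h  e  a
''  0  0  0  0  0  0  0  0  0  0
 i  0  0  0  0  0  0  0  0  0  0
 a  0  0  0  0  0  1  1  1  1  1
 c  0  1  1  1  1  1  1  1  1  1
 p  0  1  1  1  1  1  1  1  1  1
 g  0  1  1  1  2  2  2  2  2  2
 i  0  1  1  1  2  2  2  2  2  2

2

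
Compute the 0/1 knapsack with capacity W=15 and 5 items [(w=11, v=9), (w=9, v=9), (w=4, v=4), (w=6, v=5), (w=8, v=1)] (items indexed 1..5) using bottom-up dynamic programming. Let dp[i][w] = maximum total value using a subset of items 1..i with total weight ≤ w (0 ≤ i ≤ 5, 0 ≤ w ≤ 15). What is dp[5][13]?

i\w   0   1   2   3   4   5   6   7   8   9  10  11  12  13  14  15
  0   0   0   0   0   0   0   0   0   0   0   0   0   0   0   0   0
  1   0   0   0   0   0   0   0   0   0   0   0   9   9   9   9   9
  2   0   0   0   0   0   0   0   0   0   9   9   9   9   9   9   9
  3   0   0   0   0   4   4   4   4   4   9   9   9   9  13  13  13
  4   0   0   0   0   4   4   5   5   5   9   9   9   9  13  13  14
  5   0   0   0   0   4   4   5   5   5   9   9   9   9  13  13  14

13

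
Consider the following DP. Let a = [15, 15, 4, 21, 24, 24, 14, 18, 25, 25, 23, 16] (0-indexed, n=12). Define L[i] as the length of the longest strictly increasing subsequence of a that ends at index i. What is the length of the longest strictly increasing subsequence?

4

   i    0    1    2    3    4    5    6    7    8    9   10   11
a[i]   15   15    4   21   24   24   14   18   25   25   23   16
L[i]    1    1    1    2    3    3    2    3    4    4    4    3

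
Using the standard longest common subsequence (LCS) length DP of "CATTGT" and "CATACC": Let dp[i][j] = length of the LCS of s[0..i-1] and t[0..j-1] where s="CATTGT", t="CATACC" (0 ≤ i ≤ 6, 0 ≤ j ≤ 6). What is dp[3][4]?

3

   ''  C  A  T  A  C  C
''  0  0  0  0  0  0  0
 C  0  1  1  1  1  1  1
 A  0  1  2  2  2  2  2
 T  0  1  2  3  3  3  3
 T  0  1  2  3  3  3  3
 G  0  1  2  3  3  3  3
 T  0  1  2  3  3  3  3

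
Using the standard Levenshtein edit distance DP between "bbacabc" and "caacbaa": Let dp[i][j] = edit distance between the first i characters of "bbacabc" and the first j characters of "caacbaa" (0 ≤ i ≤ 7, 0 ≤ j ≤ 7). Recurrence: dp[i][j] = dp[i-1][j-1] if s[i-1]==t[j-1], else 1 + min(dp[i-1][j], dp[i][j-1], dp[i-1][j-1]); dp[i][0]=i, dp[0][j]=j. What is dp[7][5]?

4

   ''  c  a  a  c  b  a  a
''  0  1  2  3  4  5  6  7
 b  1  1  2  3  4  4  5  6
 b  2  2  2  3  4  4  5  6
 a  3  3  2  2  3  4  4  5
 c  4  3  3  3  2  3  4  5
 a  5  4  3  3  3  3  3  4
 b  6  5  4  4  4  3  4  4
 c  7  6  5  5  4  4  4  5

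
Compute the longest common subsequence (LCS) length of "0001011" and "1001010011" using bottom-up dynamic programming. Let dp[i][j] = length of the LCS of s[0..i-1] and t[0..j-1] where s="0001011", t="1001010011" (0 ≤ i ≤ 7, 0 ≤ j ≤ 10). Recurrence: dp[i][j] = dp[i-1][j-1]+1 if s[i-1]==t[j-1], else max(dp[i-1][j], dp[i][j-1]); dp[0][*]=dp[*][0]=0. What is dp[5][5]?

   ''  1  0  0  1  0  1  0  0  1  1
''  0  0  0  0  0  0  0  0  0  0  0
 0  0  0  1  1  1  1  1  1  1  1  1
 0  0  0  1  2  2  2  2  2  2  2  2
 0  0  0  1  2  2  3  3  3  3  3  3
 1  0  1  1  2  3  3  4  4  4  4  4
 0  0  1  2  2  3  4  4  5  5  5  5
 1  0  1  2  2  3  4  5  5  5  6  6
 1  0  1  2  2  3  4  5  5  5  6  7

4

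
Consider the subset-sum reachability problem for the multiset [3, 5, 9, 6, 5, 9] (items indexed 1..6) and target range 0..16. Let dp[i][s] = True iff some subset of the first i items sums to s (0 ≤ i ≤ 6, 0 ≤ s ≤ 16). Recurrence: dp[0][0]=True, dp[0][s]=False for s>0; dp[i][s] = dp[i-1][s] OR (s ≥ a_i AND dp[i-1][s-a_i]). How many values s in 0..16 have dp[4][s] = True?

10

i\s   0   1   2   3   4   5   6   7   8   9  10  11  12  13  14  15  16
  0   T   F   F   F   F   F   F   F   F   F   F   F   F   F   F   F   F
  1   T   F   F   T   F   F   F   F   F   F   F   F   F   F   F   F   F
  2   T   F   F   T   F   T   F   F   T   F   F   F   F   F   F   F   F
  3   T   F   F   T   F   T   F   F   T   T   F   F   T   F   T   F   F
  4   T   F   F   T   F   T   T   F   T   T   F   T   T   F   T   T   F
  5   T   F   F   T   F   T   T   F   T   T   T   T   T   T   T   T   T
  6   T   F   F   T   F   T   T   F   T   T   T   T   T   T   T   T   T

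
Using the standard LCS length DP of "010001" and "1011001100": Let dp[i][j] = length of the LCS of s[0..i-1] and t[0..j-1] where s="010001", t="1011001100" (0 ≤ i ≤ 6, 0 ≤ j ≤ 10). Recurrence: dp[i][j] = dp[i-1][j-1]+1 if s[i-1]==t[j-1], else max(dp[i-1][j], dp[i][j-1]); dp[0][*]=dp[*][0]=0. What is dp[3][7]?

   ''  1  0  1  1  0  0  1  1  0  0
''  0  0  0  0  0  0  0  0  0  0  0
 0  0  0  1  1  1  1  1  1  1  1  1
 1  0  1  1  2  2  2  2  2  2  2  2
 0  0  1  2  2  2  3  3  3  3  3  3
 0  0  1  2  2  2  3  4  4  4  4  4
 0  0  1  2  2  2  3  4  4  4  5  5
 1  0  1  2  3  3  3  4  5  5  5  5

3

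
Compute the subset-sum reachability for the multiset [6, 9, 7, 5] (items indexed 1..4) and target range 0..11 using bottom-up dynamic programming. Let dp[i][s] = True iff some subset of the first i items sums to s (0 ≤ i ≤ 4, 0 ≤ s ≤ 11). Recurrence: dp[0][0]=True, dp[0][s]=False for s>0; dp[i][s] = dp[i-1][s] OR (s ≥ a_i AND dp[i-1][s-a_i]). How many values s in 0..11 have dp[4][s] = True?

6

i\s   0   1   2   3   4   5   6   7   8   9  10  11
  0   T   F   F   F   F   F   F   F   F   F   F   F
  1   T   F   F   F   F   F   T   F   F   F   F   F
  2   T   F   F   F   F   F   T   F   F   T   F   F
  3   T   F   F   F   F   F   T   T   F   T   F   F
  4   T   F   F   F   F   T   T   T   F   T   F   T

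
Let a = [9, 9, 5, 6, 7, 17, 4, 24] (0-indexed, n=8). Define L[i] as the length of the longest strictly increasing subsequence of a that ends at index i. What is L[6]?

1

   i    0    1    2    3    4    5    6    7
a[i]    9    9    5    6    7   17    4   24
L[i]    1    1    1    2    3    4    1    5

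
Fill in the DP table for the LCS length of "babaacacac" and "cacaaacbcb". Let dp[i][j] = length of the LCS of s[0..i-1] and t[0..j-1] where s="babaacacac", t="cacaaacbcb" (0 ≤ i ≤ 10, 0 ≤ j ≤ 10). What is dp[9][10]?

   ''  c  a  c  a  a  a  c  b  c  b
''  0  0  0  0  0  0  0  0  0  0  0
 b  0  0  0  0  0  0  0  0  1  1  1
 a  0  0  1  1  1  1  1  1  1  1  1
 b  0  0  1  1  1  1  1  1  2  2  2
 a  0  0  1  1  2  2  2  2  2  2  2
 a  0  0  1  1  2  3  3  3  3  3  3
 c  0  1  1  2  2  3  3  4  4  4  4
 a  0  1  2  2  3  3  4  4  4  4  4
 c  0  1  2  3  3  3  4  5  5  5  5
 a  0  1  2  3  4  4  4  5  5  5  5
 c  0  1  2  3  4  4  4  5  5  6  6

5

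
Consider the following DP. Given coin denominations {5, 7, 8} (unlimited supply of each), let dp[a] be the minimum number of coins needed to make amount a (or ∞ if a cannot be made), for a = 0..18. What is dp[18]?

 a  0  1  2  3  4  5  6  7  8  9 10 11 12 13 14 15 16 17 18
dp  0  -  -  -  -  1  -  1  1  -  2  -  2  2  2  2  2  3  3
(- denotes ∞ / unreachable)

3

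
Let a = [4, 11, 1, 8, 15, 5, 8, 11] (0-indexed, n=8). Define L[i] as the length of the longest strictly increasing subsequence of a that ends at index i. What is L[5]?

   i    0    1    2    3    4    5    6    7
a[i]    4   11    1    8   15    5    8   11
L[i]    1    2    1    2    3    2    3    4

2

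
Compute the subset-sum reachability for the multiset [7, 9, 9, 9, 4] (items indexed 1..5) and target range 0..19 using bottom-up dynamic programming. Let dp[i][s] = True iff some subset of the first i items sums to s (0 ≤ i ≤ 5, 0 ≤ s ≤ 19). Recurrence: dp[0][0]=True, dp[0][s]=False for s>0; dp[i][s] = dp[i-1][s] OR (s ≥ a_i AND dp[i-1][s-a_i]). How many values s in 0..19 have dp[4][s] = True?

5

i\s   0   1   2   3   4   5   6   7   8   9  10  11  12  13  14  15  16  17  18  19
  0   T   F   F   F   F   F   F   F   F   F   F   F   F   F   F   F   F   F   F   F
  1   T   F   F   F   F   F   F   T   F   F   F   F   F   F   F   F   F   F   F   F
  2   T   F   F   F   F   F   F   T   F   T   F   F   F   F   F   F   T   F   F   F
  3   T   F   F   F   F   F   F   T   F   T   F   F   F   F   F   F   T   F   T   F
  4   T   F   F   F   F   F   F   T   F   T   F   F   F   F   F   F   T   F   T   F
  5   T   F   F   F   T   F   F   T   F   T   F   T   F   T   F   F   T   F   T   F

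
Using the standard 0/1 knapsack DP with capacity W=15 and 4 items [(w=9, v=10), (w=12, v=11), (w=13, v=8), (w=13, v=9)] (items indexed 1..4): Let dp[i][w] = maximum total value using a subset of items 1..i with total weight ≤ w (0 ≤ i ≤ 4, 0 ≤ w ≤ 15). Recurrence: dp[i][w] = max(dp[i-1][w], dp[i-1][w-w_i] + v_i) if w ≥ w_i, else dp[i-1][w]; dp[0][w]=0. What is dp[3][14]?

11

i\w   0   1   2   3   4   5   6   7   8   9  10  11  12  13  14  15
  0   0   0   0   0   0   0   0   0   0   0   0   0   0   0   0   0
  1   0   0   0   0   0   0   0   0   0  10  10  10  10  10  10  10
  2   0   0   0   0   0   0   0   0   0  10  10  10  11  11  11  11
  3   0   0   0   0   0   0   0   0   0  10  10  10  11  11  11  11
  4   0   0   0   0   0   0   0   0   0  10  10  10  11  11  11  11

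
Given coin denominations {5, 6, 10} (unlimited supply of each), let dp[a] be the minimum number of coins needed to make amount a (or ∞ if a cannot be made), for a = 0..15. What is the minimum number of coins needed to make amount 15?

2

 a  0  1  2  3  4  5  6  7  8  9 10 11 12 13 14 15
dp  0  -  -  -  -  1  1  -  -  -  1  2  2  -  -  2
(- denotes ∞ / unreachable)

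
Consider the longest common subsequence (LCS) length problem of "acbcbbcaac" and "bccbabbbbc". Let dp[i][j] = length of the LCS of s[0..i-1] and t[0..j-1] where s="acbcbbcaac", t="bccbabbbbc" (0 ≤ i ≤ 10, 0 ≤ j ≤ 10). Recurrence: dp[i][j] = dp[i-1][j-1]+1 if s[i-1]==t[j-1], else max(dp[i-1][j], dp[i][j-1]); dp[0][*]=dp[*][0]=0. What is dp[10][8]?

   ''  b  c  c  b  a  b  b  b  b  c
''  0  0  0  0  0  0  0  0  0  0  0
 a  0  0  0  0  0  1  1  1  1  1  1
 c  0  0  1  1  1  1  1  1  1  1  2
 b  0  1  1  1  2  2  2  2  2  2  2
 c  0  1  2  2  2  2  2  2  2  2  3
 b  0  1  2  2  3  3  3  3  3  3  3
 b  0  1  2  2  3  3  4  4  4  4  4
 c  0  1  2  3  3  3  4  4  4  4  5
 a  0  1  2  3  3  4  4  4  4  4  5
 a  0  1  2  3  3  4  4  4  4  4  5
 c  0  1  2  3  3  4  4  4  4  4  5

4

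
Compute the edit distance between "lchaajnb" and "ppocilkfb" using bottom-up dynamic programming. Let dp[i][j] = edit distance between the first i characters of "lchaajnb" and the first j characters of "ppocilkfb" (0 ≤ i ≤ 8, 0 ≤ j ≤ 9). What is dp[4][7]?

   ''  p  p  o  c  i  l  k  f  b
''  0  1  2  3  4  5  6  7  8  9
 l  1  1  2  3  4  5  5  6  7  8
 c  2  2  2  3  3  4  5  6  7  8
 h  3  3  3  3  4  4  5  6  7  8
 a  4  4  4  4  4  5  5  6  7  8
 a  5  5  5  5  5  5  6  6  7  8
 j  6  6  6  6  6  6  6  7  7  8
 n  7  7  7  7  7  7  7  7  8  8
 b  8  8  8  8  8  8  8  8  8  8

6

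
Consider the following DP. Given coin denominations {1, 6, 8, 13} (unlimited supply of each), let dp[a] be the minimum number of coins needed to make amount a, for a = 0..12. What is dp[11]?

4

 a  0  1  2  3  4  5  6  7  8  9 10 11 12
dp  0  1  2  3  4  5  1  2  1  2  3  4  2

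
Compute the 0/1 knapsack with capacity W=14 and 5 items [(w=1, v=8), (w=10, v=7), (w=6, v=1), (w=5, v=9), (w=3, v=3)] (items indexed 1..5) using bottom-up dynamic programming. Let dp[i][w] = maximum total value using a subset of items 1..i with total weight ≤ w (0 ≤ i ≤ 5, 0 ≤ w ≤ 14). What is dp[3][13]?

15

i\w   0   1   2   3   4   5   6   7   8   9  10  11  12  13  14
  0   0   0   0   0   0   0   0   0   0   0   0   0   0   0   0
  1   0   8   8   8   8   8   8   8   8   8   8   8   8   8   8
  2   0   8   8   8   8   8   8   8   8   8   8  15  15  15  15
  3   0   8   8   8   8   8   8   9   9   9   9  15  15  15  15
  4   0   8   8   8   8   9  17  17  17  17  17  17  18  18  18
  5   0   8   8   8  11  11  17  17  17  20  20  20  20  20  20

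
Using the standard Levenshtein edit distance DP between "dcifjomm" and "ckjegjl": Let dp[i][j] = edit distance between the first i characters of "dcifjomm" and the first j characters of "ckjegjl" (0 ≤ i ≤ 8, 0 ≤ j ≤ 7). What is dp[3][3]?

   ''  c  k  j  e  g  j  l
''  0  1  2  3  4  5  6  7
 d  1  1  2  3  4  5  6  7
 c  2  1  2  3  4  5  6  7
 i  3  2  2  3  4  5  6  7
 f  4  3  3  3  4  5  6  7
 j  5  4  4  3  4  5  5  6
 o  6  5  5  4  4  5  6  6
 m  7  6  6  5  5  5  6  7
 m  8  7  7  6  6  6  6  7

3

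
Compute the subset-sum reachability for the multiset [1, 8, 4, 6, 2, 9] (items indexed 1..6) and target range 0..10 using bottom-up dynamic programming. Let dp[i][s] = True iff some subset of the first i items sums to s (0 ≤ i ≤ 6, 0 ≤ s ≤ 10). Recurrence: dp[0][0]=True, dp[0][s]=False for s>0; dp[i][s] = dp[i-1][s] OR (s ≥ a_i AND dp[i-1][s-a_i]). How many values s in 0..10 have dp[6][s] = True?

i\s   0   1   2   3   4   5   6   7   8   9  10
  0   T   F   F   F   F   F   F   F   F   F   F
  1   T   T   F   F   F   F   F   F   F   F   F
  2   T   T   F   F   F   F   F   F   T   T   F
  3   T   T   F   F   T   T   F   F   T   T   F
  4   T   T   F   F   T   T   T   T   T   T   T
  5   T   T   T   T   T   T   T   T   T   T   T
  6   T   T   T   T   T   T   T   T   T   T   T

11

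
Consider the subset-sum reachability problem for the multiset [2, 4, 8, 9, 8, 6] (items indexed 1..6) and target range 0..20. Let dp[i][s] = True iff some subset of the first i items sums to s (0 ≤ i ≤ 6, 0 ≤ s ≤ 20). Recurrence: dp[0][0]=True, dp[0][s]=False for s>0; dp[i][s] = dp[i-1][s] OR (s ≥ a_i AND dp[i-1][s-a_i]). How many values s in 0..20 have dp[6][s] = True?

17

i\s   0   1   2   3   4   5   6   7   8   9  10  11  12  13  14  15  16  17  18  19  20
  0   T   F   F   F   F   F   F   F   F   F   F   F   F   F   F   F   F   F   F   F   F
  1   T   F   T   F   F   F   F   F   F   F   F   F   F   F   F   F   F   F   F   F   F
  2   T   F   T   F   T   F   T   F   F   F   F   F   F   F   F   F   F   F   F   F   F
  3   T   F   T   F   T   F   T   F   T   F   T   F   T   F   T   F   F   F   F   F   F
  4   T   F   T   F   T   F   T   F   T   T   T   T   T   T   T   T   F   T   F   T   F
  5   T   F   T   F   T   F   T   F   T   T   T   T   T   T   T   T   T   T   T   T   T
  6   T   F   T   F   T   F   T   F   T   T   T   T   T   T   T   T   T   T   T   T   T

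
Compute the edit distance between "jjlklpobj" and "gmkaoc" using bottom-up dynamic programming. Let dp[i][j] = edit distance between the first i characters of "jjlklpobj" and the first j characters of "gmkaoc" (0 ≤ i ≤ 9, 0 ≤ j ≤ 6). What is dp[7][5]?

   ''  g  m  k  a  o  c
''  0  1  2  3  4  5  6
 j  1  1  2  3  4  5  6
 j  2  2  2  3  4  5  6
 l  3  3  3  3  4  5  6
 k  4  4  4  3  4  5  6
 l  5  5  5  4  4  5  6
 p  6  6  6  5  5  5  6
 o  7  7  7  6  6  5  6
 b  8  8  8  7  7  6  6
 j  9  9  9  8  8  7  7

5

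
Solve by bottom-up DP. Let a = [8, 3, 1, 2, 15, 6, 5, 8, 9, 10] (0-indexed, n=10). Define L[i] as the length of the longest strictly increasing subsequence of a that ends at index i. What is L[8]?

5

   i    0    1    2    3    4    5    6    7    8    9
a[i]    8    3    1    2   15    6    5    8    9   10
L[i]    1    1    1    2    3    3    3    4    5    6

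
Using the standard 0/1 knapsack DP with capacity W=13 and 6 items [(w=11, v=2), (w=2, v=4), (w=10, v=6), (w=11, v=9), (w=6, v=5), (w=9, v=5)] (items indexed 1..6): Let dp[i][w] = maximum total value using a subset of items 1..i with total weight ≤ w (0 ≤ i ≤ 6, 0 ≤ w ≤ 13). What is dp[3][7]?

i\w   0   1   2   3   4   5   6   7   8   9  10  11  12  13
  0   0   0   0   0   0   0   0   0   0   0   0   0   0   0
  1   0   0   0   0   0   0   0   0   0   0   0   2   2   2
  2   0   0   4   4   4   4   4   4   4   4   4   4   4   6
  3   0   0   4   4   4   4   4   4   4   4   6   6  10  10
  4   0   0   4   4   4   4   4   4   4   4   6   9  10  13
  5   0   0   4   4   4   4   5   5   9   9   9   9  10  13
  6   0   0   4   4   4   4   5   5   9   9   9   9  10  13

4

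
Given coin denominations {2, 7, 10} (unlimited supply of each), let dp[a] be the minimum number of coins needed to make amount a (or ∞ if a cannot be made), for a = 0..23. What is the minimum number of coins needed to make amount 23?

 a  0  1  2  3  4  5  6  7  8  9 10 11 12 13 14 15 16 17 18 19 20 21 22 23
dp  0  -  1  -  2  -  3  1  4  2  1  3  2  4  2  5  3  2  4  3  2  3  3  4
(- denotes ∞ / unreachable)

4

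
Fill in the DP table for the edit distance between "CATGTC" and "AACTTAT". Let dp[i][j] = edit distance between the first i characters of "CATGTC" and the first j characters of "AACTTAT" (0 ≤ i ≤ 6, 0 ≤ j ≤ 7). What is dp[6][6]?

   ''  A  A  C  T  T  A  T
''  0  1  2  3  4  5  6  7
 C  1  1  2  2  3  4  5  6
 A  2  1  1  2  3  4  4  5
 T  3  2  2  2  2  3  4  4
 G  4  3  3  3  3  3  4  5
 T  5  4  4  4  3  3  4  4
 C  6  5  5  4  4  4  4  5

4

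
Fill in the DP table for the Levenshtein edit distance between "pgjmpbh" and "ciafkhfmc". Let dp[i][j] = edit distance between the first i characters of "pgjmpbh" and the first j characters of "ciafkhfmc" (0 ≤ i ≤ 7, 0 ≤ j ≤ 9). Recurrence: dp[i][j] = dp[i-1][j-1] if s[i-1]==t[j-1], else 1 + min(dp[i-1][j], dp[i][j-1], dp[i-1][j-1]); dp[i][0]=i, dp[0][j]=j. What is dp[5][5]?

   ''  c  i  a  f  k  h  f  m  c
''  0  1  2  3  4  5  6  7  8  9
 p  1  1  2  3  4  5  6  7  8  9
 g  2  2  2  3  4  5  6  7  8  9
 j  3  3  3  3  4  5  6  7  8  9
 m  4  4  4  4  4  5  6  7  7  8
 p  5  5  5  5  5  5  6  7  8  8
 b  6  6  6  6  6  6  6  7  8  9
 h  7  7  7  7  7  7  6  7  8  9

5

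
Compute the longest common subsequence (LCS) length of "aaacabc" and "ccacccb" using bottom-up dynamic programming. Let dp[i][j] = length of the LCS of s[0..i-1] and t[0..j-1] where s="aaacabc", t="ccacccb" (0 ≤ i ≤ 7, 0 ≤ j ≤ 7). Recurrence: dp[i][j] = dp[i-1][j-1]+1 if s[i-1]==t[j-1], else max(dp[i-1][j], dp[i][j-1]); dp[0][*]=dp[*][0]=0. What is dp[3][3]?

1

   ''  c  c  a  c  c  c  b
''  0  0  0  0  0  0  0  0
 a  0  0  0  1  1  1  1  1
 a  0  0  0  1  1  1  1  1
 a  0  0  0  1  1  1  1  1
 c  0  1  1  1  2  2  2  2
 a  0  1  1  2  2  2  2  2
 b  0  1  1  2  2  2  2  3
 c  0  1  2  2  3  3  3  3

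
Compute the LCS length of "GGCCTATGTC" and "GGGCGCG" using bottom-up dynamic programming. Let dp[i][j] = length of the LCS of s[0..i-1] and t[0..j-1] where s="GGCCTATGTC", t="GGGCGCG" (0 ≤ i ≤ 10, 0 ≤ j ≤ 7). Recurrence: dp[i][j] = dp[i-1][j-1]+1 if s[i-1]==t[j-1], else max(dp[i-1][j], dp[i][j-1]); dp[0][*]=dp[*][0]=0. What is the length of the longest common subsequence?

5

   ''  G  G  G  C  G  C  G
''  0  0  0  0  0  0  0  0
 G  0  1  1  1  1  1  1  1
 G  0  1  2  2  2  2  2  2
 C  0  1  2  2  3  3  3  3
 C  0  1  2  2  3  3  4  4
 T  0  1  2  2  3  3  4  4
 A  0  1  2  2  3  3  4  4
 T  0  1  2  2  3  3  4  4
 G  0  1  2  3  3  4  4  5
 T  0  1  2  3  3  4  4  5
 C  0  1  2  3  4  4  5  5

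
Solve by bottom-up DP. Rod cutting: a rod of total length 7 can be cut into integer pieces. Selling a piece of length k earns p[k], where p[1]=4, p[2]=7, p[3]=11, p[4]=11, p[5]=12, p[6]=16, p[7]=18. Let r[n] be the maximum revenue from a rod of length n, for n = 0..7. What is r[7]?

   n    0    1    2    3    4    5    6    7
r[n]    0    4    8   12   16   20   24   28

28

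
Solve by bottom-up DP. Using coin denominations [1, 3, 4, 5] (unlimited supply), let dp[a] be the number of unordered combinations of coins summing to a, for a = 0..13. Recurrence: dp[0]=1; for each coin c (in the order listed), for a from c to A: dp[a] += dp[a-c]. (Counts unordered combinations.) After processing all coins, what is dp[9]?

after  coin     0     1     2     3     4     5     6     7     8     9    10    11    12    13
          1     1     1     1     1     1     1     1     1     1     1     1     1     1     1
          3     1     1     1     2     2     2     3     3     3     4     4     4     5     5
          4     1     1     1     2     3     3     4     5     6     7     8     9    11    12
          5     1     1     1     2     3     4     5     6     8    10    12    14    17    20

10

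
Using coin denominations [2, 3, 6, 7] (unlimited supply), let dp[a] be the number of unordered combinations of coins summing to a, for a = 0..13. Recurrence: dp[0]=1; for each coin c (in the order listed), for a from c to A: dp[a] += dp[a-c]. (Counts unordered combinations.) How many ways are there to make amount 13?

after  coin     0     1     2     3     4     5     6     7     8     9    10    11    12    13
          2     1     0     1     0     1     0     1     0     1     0     1     0     1     0
          3     1     0     1     1     1     1     2     1     2     2     2     2     3     2
          6     1     0     1     1     1     1     3     1     3     3     3     3     6     3
          7     1     0     1     1     1     1     3     2     3     4     4     4     7     6

6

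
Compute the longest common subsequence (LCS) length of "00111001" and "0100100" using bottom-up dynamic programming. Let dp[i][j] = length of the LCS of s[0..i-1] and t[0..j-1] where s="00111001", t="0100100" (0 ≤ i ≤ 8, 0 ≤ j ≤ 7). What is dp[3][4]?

2

   ''  0  1  0  0  1  0  0
''  0  0  0  0  0  0  0  0
 0  0  1  1  1  1  1  1  1
 0  0  1  1  2  2  2  2  2
 1  0  1  2  2  2  3  3  3
 1  0  1  2  2  2  3  3  3
 1  0  1  2  2  2  3  3  3
 0  0  1  2  3  3  3  4  4
 0  0  1  2  3  4  4  4  5
 1  0  1  2  3  4  5  5  5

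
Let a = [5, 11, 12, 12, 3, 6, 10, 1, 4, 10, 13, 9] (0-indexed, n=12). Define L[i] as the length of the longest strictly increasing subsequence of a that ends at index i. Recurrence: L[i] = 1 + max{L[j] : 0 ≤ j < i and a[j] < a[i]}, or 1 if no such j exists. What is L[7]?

1

   i    0    1    2    3    4    5    6    7    8    9   10   11
a[i]    5   11   12   12    3    6   10    1    4   10   13    9
L[i]    1    2    3    3    1    2    3    1    2    3    4    3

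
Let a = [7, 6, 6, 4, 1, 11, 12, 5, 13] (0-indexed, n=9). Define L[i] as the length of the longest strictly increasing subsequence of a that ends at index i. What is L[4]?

   i    0    1    2    3    4    5    6    7    8
a[i]    7    6    6    4    1   11   12    5   13
L[i]    1    1    1    1    1    2    3    2    4

1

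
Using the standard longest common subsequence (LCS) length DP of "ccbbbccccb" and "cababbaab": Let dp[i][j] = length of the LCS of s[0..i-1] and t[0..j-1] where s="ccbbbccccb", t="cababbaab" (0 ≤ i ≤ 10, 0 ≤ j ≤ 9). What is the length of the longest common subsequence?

5

   ''  c  a  b  a  b  b  a  a  b
''  0  0  0  0  0  0  0  0  0  0
 c  0  1  1  1  1  1  1  1  1  1
 c  0  1  1  1  1  1  1  1  1  1
 b  0  1  1  2  2  2  2  2  2  2
 b  0  1  1  2  2  3  3  3  3  3
 b  0  1  1  2  2  3  4  4  4  4
 c  0  1  1  2  2  3  4  4  4  4
 c  0  1  1  2  2  3  4  4  4  4
 c  0  1  1  2  2  3  4  4  4  4
 c  0  1  1  2  2  3  4  4  4  4
 b  0  1  1  2  2  3  4  4  4  5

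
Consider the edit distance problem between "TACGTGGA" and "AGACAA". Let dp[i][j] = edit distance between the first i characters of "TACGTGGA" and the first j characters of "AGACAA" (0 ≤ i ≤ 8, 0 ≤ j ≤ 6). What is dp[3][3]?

   ''  A  G  A  C  A  A
''  0  1  2  3  4  5  6
 T  1  1  2  3  4  5  6
 A  2  1  2  2  3  4  5
 C  3  2  2  3  2  3  4
 G  4  3  2  3  3  3  4
 T  5  4  3  3  4  4  4
 G  6  5  4  4  4  5  5
 G  7  6  5  5  5  5  6
 A  8  7  6  5  6  5  5

3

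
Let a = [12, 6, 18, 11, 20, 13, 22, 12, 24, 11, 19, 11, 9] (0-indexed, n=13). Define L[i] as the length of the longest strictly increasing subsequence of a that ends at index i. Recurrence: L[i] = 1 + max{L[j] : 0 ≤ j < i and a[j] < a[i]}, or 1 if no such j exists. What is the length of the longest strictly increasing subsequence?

5

   i    0    1    2    3    4    5    6    7    8    9   10   11   12
a[i]   12    6   18   11   20   13   22   12   24   11   19   11    9
L[i]    1    1    2    2    3    3    4    3    5    2    4    2    2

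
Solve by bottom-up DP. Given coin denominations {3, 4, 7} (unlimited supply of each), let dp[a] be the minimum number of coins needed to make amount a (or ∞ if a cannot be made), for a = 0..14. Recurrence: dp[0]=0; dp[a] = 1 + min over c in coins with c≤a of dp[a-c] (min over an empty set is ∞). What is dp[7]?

 a  0  1  2  3  4  5  6  7  8  9 10 11 12 13 14
dp  0  -  -  1  1  -  2  1  2  3  2  2  3  3  2
(- denotes ∞ / unreachable)

1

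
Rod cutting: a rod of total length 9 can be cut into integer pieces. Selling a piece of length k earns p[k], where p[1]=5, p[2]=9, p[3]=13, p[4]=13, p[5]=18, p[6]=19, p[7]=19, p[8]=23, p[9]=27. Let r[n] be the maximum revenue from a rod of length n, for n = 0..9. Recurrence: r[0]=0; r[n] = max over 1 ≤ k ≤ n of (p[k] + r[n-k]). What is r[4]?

20

   n    0    1    2    3    4    5    6    7    8    9
r[n]    0    5   10   15   20   25   30   35   40   45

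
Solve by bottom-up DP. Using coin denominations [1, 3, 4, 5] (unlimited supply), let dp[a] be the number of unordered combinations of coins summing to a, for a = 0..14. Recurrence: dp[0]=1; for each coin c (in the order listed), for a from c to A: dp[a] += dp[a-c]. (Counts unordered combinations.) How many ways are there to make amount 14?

23

after  coin     0     1     2     3     4     5     6     7     8     9    10    11    12    13    14
          1     1     1     1     1     1     1     1     1     1     1     1     1     1     1     1
          3     1     1     1     2     2     2     3     3     3     4     4     4     5     5     5
          4     1     1     1     2     3     3     4     5     6     7     8     9    11    12    13
          5     1     1     1     2     3     4     5     6     8    10    12    14    17    20    23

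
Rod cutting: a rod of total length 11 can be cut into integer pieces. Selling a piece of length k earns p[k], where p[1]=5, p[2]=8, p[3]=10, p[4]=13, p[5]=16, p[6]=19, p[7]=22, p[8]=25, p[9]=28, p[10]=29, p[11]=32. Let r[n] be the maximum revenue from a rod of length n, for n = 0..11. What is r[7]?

35

   n    0    1    2    3    4    5    6    7    8    9   10   11
r[n]    0    5   10   15   20   25   30   35   40   45   50   55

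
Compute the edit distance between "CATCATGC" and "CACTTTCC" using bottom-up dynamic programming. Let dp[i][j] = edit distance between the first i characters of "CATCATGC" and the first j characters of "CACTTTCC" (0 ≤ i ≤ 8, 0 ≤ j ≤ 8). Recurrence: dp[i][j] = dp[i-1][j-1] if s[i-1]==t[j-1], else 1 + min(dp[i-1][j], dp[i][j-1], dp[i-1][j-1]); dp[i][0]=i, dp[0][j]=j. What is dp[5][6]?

3

   ''  C  A  C  T  T  T  C  C
''  0  1  2  3  4  5  6  7  8
 C  1  0  1  2  3  4  5  6  7
 A  2  1  0  1  2  3  4  5  6
 T  3  2  1  1  1  2  3  4  5
 C  4  3  2  1  2  2  3  3  4
 A  5  4  3  2  2  3  3  4  4
 T  6  5  4  3  2  2  3  4  5
 G  7  6  5  4  3  3  3  4  5
 C  8  7  6  5  4  4  4  3  4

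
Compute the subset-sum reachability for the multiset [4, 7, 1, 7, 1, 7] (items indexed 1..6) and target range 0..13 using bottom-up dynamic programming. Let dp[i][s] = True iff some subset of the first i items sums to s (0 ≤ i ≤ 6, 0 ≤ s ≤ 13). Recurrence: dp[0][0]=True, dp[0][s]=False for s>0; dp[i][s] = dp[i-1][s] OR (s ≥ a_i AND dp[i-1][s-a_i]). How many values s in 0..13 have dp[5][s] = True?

12

i\s   0   1   2   3   4   5   6   7   8   9  10  11  12  13
  0   T   F   F   F   F   F   F   F   F   F   F   F   F   F
  1   T   F   F   F   T   F   F   F   F   F   F   F   F   F
  2   T   F   F   F   T   F   F   T   F   F   F   T   F   F
  3   T   T   F   F   T   T   F   T   T   F   F   T   T   F
  4   T   T   F   F   T   T   F   T   T   F   F   T   T   F
  5   T   T   T   F   T   T   T   T   T   T   F   T   T   T
  6   T   T   T   F   T   T   T   T   T   T   F   T   T   T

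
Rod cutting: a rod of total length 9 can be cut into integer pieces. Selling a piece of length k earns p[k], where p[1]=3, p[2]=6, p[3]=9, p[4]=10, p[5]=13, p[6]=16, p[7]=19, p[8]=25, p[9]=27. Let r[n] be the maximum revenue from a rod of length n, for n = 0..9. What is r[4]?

   n    0    1    2    3    4    5    6    7    8    9
r[n]    0    3    6    9   12   15   18   21   25   28

12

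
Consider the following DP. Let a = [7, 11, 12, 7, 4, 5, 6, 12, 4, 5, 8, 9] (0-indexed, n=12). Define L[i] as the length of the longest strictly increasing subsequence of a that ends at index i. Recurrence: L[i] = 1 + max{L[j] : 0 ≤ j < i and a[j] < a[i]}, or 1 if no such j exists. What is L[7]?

4

   i    0    1    2    3    4    5    6    7    8    9   10   11
a[i]    7   11   12    7    4    5    6   12    4    5    8    9
L[i]    1    2    3    1    1    2    3    4    1    2    4    5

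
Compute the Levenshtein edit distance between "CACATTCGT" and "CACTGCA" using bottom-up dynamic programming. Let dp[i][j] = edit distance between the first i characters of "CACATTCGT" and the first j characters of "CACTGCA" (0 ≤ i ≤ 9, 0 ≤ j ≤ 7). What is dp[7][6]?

2

   ''  C  A  C  T  G  C  A
''  0  1  2  3  4  5  6  7
 C  1  0  1  2  3  4  5  6
 A  2  1  0  1  2  3  4  5
 C  3  2  1  0  1  2  3  4
 A  4  3  2  1  1  2  3  3
 T  5  4  3  2  1  2  3  4
 T  6  5  4  3  2  2  3  4
 C  7  6  5  4  3  3  2  3
 G  8  7  6  5  4  3  3  3
 T  9  8  7  6  5  4  4  4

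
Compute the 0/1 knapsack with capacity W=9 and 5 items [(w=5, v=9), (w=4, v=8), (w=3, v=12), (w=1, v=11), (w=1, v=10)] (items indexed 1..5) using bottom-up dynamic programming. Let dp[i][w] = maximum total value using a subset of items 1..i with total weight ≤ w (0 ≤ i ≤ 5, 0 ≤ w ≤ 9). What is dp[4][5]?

i\w   0   1   2   3   4   5   6   7   8   9
  0   0   0   0   0   0   0   0   0   0   0
  1   0   0   0   0   0   9   9   9   9   9
  2   0   0   0   0   8   9   9   9   9  17
  3   0   0   0  12  12  12  12  20  21  21
  4   0  11  11  12  23  23  23  23  31  32
  5   0  11  21  21  23  33  33  33  33  41

23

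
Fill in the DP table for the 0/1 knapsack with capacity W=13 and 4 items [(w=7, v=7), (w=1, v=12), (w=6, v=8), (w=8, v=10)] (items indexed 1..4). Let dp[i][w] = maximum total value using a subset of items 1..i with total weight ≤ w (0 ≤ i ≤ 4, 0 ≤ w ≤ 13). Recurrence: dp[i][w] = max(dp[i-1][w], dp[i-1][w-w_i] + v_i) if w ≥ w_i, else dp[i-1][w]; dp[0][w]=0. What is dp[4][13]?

22

i\w   0   1   2   3   4   5   6   7   8   9  10  11  12  13
  0   0   0   0   0   0   0   0   0   0   0   0   0   0   0
  1   0   0   0   0   0   0   0   7   7   7   7   7   7   7
  2   0  12  12  12  12  12  12  12  19  19  19  19  19  19
  3   0  12  12  12  12  12  12  20  20  20  20  20  20  20
  4   0  12  12  12  12  12  12  20  20  22  22  22  22  22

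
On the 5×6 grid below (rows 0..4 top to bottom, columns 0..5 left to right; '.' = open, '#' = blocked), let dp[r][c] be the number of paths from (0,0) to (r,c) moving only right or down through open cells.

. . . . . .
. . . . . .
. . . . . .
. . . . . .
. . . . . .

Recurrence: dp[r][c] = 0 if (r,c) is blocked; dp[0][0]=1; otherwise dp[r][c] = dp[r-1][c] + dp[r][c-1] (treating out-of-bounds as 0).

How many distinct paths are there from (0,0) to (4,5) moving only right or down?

126

r\c   0   1   2   3   4   5
  0   1   1   1   1   1   1
  1   1   2   3   4   5   6
  2   1   3   6  10  15  21
  3   1   4  10  20  35  56
  4   1   5  15  35  70 126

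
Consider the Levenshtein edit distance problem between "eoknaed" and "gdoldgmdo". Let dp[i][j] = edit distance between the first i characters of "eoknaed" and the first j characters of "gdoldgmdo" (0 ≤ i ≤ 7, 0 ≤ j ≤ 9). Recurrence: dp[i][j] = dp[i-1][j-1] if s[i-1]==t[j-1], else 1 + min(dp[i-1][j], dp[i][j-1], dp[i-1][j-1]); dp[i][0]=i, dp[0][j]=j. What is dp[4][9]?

   ''  g  d  o  l  d  g  m  d  o
''  0  1  2  3  4  5  6  7  8  9
 e  1  1  2  3  4  5  6  7  8  9
 o  2  2  2  2  3  4  5  6  7  8
 k  3  3  3  3  3  4  5  6  7  8
 n  4  4  4  4  4  4  5  6  7  8
 a  5  5  5  5  5  5  5  6  7  8
 e  6  6  6  6  6  6  6  6  7  8
 d  7  7  6  7  7  6  7  7  6  7

8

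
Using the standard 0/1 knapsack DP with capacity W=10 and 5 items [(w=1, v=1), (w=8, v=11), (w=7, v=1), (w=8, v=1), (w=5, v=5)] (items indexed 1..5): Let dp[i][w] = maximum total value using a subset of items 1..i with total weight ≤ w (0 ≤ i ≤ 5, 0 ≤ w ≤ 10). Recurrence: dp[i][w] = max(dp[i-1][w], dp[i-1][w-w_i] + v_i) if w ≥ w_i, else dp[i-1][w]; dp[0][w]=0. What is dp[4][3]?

i\w   0   1   2   3   4   5   6   7   8   9  10
  0   0   0   0   0   0   0   0   0   0   0   0
  1   0   1   1   1   1   1   1   1   1   1   1
  2   0   1   1   1   1   1   1   1  11  12  12
  3   0   1   1   1   1   1   1   1  11  12  12
  4   0   1   1   1   1   1   1   1  11  12  12
  5   0   1   1   1   1   5   6   6  11  12  12

1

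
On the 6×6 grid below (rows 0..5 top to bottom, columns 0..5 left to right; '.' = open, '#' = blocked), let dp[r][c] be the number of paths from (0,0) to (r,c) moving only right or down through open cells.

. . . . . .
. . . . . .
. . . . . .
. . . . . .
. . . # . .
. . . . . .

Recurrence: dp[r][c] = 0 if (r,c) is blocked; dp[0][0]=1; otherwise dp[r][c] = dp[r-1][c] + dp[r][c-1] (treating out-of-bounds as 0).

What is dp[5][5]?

147

r\c   0   1   2   3   4   5
  0   1   1   1   1   1   1
  1   1   2   3   4   5   6
  2   1   3   6  10  15  21
  3   1   4  10  20  35  56
  4   1   5  15   0  35  91
  5   1   6  21  21  56 147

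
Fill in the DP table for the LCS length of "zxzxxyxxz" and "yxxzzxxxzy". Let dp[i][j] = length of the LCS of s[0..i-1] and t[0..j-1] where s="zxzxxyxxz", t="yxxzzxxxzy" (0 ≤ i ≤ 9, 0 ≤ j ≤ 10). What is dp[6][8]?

4

   ''  y  x  x  z  z  x  x  x  z  y
''  0  0  0  0  0  0  0  0  0  0  0
 z  0  0  0  0  1  1  1  1  1  1  1
 x  0  0  1  1  1  1  2  2  2  2  2
 z  0  0  1  1  2  2  2  2  2  3  3
 x  0  0  1  2  2  2  3  3  3  3  3
 x  0  0  1  2  2  2  3  4  4  4  4
 y  0  1  1  2  2  2  3  4  4  4  5
 x  0  1  2  2  2  2  3  4  5  5  5
 x  0  1  2  3  3  3  3  4  5  5  5
 z  0  1  2  3  4  4  4  4  5  6  6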